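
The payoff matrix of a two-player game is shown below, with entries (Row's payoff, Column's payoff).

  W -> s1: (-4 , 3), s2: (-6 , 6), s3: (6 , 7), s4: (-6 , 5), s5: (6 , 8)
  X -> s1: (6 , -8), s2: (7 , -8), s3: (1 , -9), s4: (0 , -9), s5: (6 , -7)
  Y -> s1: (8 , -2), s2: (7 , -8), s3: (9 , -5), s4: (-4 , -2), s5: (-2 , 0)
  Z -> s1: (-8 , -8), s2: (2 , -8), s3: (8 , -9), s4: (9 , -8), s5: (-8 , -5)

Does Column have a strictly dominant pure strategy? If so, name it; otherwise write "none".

s5

s5 vs s1: W: 8>3, X: -7>-8, Y: 0>-2, Z: -5>-8.
s5 vs s2: W: 8>6, X: -7>-8, Y: 0>-8, Z: -5>-8.
s5 vs s3: W: 8>7, X: -7>-9, Y: 0>-5, Z: -5>-9.
s5 vs s4: W: 8>5, X: -7>-9, Y: 0>-2, Z: -5>-8.
s5 strictly beats every other strategy against every opponent action, so it is strictly dominant.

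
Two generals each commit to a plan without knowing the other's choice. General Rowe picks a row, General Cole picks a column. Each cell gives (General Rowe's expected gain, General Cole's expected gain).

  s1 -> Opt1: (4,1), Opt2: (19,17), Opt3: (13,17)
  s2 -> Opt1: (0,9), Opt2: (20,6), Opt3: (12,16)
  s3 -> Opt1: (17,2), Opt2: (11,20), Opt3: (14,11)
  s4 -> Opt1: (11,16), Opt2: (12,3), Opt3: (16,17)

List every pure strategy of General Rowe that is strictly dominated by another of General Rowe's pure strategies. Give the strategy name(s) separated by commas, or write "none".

none

s1 is not dominated — it holds its own against s2 at Opt1 (4>0); s3 at Opt2 (19>11); s4 at Opt2 (19>12).
s2: no other strategy beats it everywhere (s1 at Opt2 (20>19); s3 at Opt2 (20>11); s4 at Opt2 (20>12)).
s3: no other strategy beats it everywhere (s1 at Opt1 (17>4); s2 at Opt1 (17>0); s4 at Opt1 (17>11)).
s4: no other strategy beats it everywhere (s1 at Opt1 (11>4); s2 at Opt1 (11>0); s3 at Opt2 (12>11)).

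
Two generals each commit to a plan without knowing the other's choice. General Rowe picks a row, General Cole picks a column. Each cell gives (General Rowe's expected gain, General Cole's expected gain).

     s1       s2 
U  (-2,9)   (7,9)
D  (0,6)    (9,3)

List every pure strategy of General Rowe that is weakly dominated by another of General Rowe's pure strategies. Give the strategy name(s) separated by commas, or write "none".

D weakly dominates U — s1: 0>-2, s2: 9>7.
Nothing dominates D: U at s1 (0>-2).

U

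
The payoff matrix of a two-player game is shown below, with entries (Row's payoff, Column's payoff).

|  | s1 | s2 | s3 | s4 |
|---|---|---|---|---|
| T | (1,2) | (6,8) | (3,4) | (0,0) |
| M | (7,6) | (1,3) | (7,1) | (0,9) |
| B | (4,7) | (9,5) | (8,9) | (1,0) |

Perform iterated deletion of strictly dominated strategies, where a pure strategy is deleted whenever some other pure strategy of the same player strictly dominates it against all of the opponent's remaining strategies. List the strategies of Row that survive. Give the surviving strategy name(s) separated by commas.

Row's strategy T is strictly dominated by B (s1: 4>1, s2: 9>6, s3: 8>3, s4: 1>0) and is removed.
Column s2 is eliminated: s1 beats it against every remaining row (M: 6>3, B: 7>5).
Among the remaining strategies, none is strictly dominated by another pure strategy of the same player, so the elimination stops.
Surviving strategies — Row: {M, B}; Column: {s1, s3, s4}.

M, B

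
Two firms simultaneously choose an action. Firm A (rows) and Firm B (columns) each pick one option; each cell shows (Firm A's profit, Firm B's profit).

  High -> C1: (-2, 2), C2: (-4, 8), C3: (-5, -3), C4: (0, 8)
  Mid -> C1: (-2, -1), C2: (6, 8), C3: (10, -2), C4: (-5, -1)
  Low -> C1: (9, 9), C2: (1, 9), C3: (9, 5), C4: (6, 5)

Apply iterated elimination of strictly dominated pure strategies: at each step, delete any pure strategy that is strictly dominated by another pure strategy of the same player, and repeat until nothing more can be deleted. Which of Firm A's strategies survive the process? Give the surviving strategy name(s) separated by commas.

For Firm A, Low strictly dominates High on the remaining columns (C1: 9>-2, C2: 1>-4, C3: 9>-5, C4: 6>0); eliminate High.
Column C3 is eliminated: C1 beats it against every remaining row (Mid: -1>-2, Low: 9>5).
Column C4 is eliminated: C2 beats it against every remaining row (Mid: 8>-1, Low: 9>5).
Among the remaining strategies, none is strictly dominated by another pure strategy of the same player, so the elimination stops.
Surviving strategies — Firm A: {Mid, Low}; Firm B: {C1, C2}.

Mid, Low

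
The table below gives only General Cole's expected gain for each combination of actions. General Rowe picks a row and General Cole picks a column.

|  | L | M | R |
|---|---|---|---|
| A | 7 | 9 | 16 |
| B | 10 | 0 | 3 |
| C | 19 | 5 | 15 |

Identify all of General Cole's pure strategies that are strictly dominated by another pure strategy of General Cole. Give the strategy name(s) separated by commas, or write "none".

M

L is not dominated — it holds its own against M at B (10>0); R at B (10>3).
M is strictly dominated by R (A: 16>9, B: 3>0, C: 15>5).
R: no other strategy beats it everywhere (L at A (16>7); M at A (16>9)).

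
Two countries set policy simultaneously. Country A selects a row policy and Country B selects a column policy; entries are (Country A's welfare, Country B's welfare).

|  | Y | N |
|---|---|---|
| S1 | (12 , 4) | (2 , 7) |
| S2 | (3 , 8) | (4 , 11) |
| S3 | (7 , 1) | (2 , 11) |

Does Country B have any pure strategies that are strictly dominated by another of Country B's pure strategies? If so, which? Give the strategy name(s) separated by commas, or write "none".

Y

Y: dominated, since N does at least as well everywhere (S1: 7>4, S2: 11>8, S3: 11>1).
N: no other strategy beats it everywhere (Y at S1 (7>4)).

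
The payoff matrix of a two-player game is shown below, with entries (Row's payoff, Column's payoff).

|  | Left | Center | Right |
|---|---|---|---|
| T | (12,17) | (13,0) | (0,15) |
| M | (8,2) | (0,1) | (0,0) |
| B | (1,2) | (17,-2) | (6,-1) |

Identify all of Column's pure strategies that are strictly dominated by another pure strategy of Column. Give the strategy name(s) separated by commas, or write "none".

Center, Right

Left is not dominated — it holds its own against Center at T (17>0); Right at T (17>15).
Center: dominated, since Left does at least as well everywhere (T: 17>0, M: 2>1, B: 2>-2).
Right is strictly dominated by Left (T: 17>15, M: 2>0, B: 2>-1).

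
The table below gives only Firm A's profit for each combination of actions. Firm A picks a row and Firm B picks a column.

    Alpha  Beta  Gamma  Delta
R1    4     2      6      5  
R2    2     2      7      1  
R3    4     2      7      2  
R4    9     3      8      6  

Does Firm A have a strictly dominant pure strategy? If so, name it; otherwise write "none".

R4 vs R1: Alpha: 9>4, Beta: 3>2, Gamma: 8>6, Delta: 6>5.
R4 vs R2: Alpha: 9>2, Beta: 3>2, Gamma: 8>7, Delta: 6>1.
R4 vs R3: Alpha: 9>4, Beta: 3>2, Gamma: 8>7, Delta: 6>2.
R4 strictly beats every other strategy against every opponent action, so it is strictly dominant.

R4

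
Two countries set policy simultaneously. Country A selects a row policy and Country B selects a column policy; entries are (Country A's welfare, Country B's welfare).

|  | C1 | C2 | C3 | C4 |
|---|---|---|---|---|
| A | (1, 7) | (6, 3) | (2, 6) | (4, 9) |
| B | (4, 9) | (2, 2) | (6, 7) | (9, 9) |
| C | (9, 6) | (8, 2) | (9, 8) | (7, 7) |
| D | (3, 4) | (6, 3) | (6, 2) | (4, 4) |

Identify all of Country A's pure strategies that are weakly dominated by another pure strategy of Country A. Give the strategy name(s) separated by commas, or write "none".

A, D

A: dominated, since C does at least as well everywhere (C1: 9>1, C2: 8>6, C3: 9>2, C4: 7>4).
B is not dominated — it holds its own against A at C1 (4>1); C at C4 (9>7); D at C1 (4>3).
C: no other strategy beats it everywhere (A at C1 (9>1); B at C1 (9>4); D at C1 (9>3)).
D: dominated, since C does at least as well everywhere (C1: 9>3, C2: 8>6, C3: 9>6, C4: 7>4).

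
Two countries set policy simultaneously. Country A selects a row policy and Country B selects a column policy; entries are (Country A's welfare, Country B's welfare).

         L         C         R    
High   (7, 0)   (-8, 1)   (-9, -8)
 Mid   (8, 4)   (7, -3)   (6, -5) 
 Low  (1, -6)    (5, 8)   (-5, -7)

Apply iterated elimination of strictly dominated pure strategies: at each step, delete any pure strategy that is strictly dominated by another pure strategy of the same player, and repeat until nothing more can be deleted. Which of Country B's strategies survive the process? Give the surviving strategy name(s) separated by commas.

Row High is eliminated: Mid beats it against every remaining column (L: 8>7, C: 7>-8, R: 6>-9).
Country A's strategy Low is strictly dominated by Mid (L: 8>1, C: 7>5, R: 6>-5) and is removed.
Country B's strategy C is strictly dominated by L (Mid: 4>-3) and is removed.
Column R is eliminated: L beats it against every remaining row (Mid: 4>-5).
Among the remaining strategies, none is strictly dominated by another pure strategy of the same player, so the elimination stops.
Surviving strategies — Country A: {Mid}; Country B: {L}.

L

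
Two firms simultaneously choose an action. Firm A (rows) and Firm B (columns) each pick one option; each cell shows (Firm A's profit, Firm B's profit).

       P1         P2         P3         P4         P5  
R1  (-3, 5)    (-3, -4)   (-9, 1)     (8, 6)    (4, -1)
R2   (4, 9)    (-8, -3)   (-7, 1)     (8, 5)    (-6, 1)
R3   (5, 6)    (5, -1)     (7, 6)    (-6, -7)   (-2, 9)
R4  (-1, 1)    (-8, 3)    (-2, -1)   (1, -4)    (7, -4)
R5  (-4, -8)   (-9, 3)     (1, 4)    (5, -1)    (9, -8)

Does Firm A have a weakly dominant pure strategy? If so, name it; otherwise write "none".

R1 fails to dominate R2 at P1 (-3<4).
R2 fails to dominate R1 at P2 (-8<-3).
R3 fails to dominate R1 at P4 (-6<8).
R4 fails to dominate R1 at P2 (-8<-3).
R5 fails to dominate R1 at P1 (-4<-3).
No single strategy dominates all the others.

none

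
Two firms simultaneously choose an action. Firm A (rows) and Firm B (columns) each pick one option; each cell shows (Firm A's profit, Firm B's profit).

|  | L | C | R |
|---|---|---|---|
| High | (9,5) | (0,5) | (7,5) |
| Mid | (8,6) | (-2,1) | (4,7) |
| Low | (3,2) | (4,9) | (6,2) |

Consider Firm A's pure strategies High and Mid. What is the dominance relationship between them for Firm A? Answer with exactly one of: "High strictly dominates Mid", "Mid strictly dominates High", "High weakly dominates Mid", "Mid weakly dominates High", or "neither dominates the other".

High strictly dominates Mid

High's payoffs vs Mid's, by Firm B's action — L: 9>8, C: 0>-2, R: 7>4.
Every comparison favours High, so High strictly dominates Mid.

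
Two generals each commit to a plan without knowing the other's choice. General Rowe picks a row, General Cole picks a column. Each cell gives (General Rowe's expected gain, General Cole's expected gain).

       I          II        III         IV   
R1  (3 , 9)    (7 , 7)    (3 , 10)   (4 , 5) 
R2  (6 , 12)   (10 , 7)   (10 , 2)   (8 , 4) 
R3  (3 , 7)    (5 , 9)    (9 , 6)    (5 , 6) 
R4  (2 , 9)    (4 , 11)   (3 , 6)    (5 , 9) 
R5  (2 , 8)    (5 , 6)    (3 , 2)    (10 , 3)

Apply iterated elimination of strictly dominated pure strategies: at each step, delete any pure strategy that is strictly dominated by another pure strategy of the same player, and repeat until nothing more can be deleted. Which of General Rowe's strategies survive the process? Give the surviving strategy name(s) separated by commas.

Row R1 is eliminated: R2 beats it against every remaining column (I: 6>3, II: 10>7, III: 10>3, IV: 8>4).
General Rowe's strategy R3 is strictly dominated by R2 (I: 6>3, II: 10>5, III: 10>9, IV: 8>5) and is removed.
For General Rowe, R2 strictly dominates R4 on the remaining columns (I: 6>2, II: 10>4, III: 10>3, IV: 8>5); eliminate R4.
General Cole's strategy II is strictly dominated by I (R2: 12>7, R5: 8>6) and is removed.
For General Cole, I strictly dominates III on the remaining rows (R2: 12>2, R5: 8>2); eliminate III.
Column IV is eliminated: I beats it against every remaining row (R2: 12>4, R5: 8>3).
For General Rowe, R2 strictly dominates R5 on the remaining columns (I: 6>2); eliminate R5.
Among the remaining strategies, none is strictly dominated by another pure strategy of the same player, so the elimination stops.
Surviving strategies — General Rowe: {R2}; General Cole: {I}.

R2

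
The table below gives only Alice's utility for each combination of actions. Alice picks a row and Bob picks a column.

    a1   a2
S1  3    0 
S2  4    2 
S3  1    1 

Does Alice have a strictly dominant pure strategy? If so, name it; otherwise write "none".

S2

S2 vs S1: a1: 4>3, a2: 2>0.
S2 vs S3: a1: 4>1, a2: 2>1.
S2 strictly beats every other strategy against every opponent action, so it is strictly dominant.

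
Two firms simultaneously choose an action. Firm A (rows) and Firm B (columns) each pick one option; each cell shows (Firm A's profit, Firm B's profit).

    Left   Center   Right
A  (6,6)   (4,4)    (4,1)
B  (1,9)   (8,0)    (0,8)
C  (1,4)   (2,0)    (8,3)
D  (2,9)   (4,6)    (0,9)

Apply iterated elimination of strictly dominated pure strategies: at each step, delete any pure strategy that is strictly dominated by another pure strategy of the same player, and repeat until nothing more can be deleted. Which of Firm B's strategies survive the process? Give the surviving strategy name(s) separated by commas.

Column Center is eliminated: Left beats it against every remaining row (A: 6>4, B: 9>0, C: 4>0, D: 9>6).
For Firm A, A strictly dominates B on the remaining columns (Left: 6>1, Right: 4>0); eliminate B.
Row D is eliminated: A beats it against every remaining column (Left: 6>2, Right: 4>0).
Column Right is eliminated: Left beats it against every remaining row (A: 6>1, C: 4>3).
Firm A's strategy C is strictly dominated by A (Left: 6>1) and is removed.
Among the remaining strategies, none is strictly dominated by another pure strategy of the same player, so the elimination stops.
Surviving strategies — Firm A: {A}; Firm B: {Left}.

Left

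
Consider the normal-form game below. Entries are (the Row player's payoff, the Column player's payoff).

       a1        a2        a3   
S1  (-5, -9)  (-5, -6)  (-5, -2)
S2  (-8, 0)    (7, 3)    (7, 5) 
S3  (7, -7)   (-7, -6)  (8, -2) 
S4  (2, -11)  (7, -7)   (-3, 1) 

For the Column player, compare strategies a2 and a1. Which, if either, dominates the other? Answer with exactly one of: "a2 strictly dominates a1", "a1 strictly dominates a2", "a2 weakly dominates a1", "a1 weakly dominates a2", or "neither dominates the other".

a2's payoffs vs a1's, by the Row player's action — S1: -6>-9, S2: 3>0, S3: -6>-7, S4: -7>-11.
a2 gives a strictly higher payoff against every action of the Row player, so a2 strictly dominates a1.

a2 strictly dominates a1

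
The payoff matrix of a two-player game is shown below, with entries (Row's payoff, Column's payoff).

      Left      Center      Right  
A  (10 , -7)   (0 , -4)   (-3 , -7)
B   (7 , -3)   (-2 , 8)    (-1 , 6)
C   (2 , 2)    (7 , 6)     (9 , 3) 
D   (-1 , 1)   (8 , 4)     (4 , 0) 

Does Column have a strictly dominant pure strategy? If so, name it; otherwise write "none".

Center

Center vs Left: A: -4>-7, B: 8>-3, C: 6>2, D: 4>1.
Center vs Right: A: -4>-7, B: 8>6, C: 6>3, D: 4>0.
Center strictly beats every other strategy against every opponent action, so it is strictly dominant.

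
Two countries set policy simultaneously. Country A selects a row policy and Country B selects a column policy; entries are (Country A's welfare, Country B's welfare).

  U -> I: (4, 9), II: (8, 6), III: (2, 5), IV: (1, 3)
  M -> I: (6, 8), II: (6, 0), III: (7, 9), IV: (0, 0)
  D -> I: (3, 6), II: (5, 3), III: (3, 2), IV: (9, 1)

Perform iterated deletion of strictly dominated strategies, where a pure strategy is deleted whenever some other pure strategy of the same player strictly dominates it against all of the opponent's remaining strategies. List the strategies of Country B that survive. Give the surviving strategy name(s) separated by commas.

III

Country B's strategy II is strictly dominated by I (U: 9>6, M: 8>0, D: 6>3) and is removed.
For Country B, I strictly dominates IV on the remaining rows (U: 9>3, M: 8>0, D: 6>1); eliminate IV.
Country A's strategy U is strictly dominated by M (I: 6>4, III: 7>2) and is removed.
Row D is eliminated: M beats it against every remaining column (I: 6>3, III: 7>3).
For Country B, III strictly dominates I on the remaining rows (M: 9>8); eliminate I.
Among the remaining strategies, none is strictly dominated by another pure strategy of the same player, so the elimination stops.
Surviving strategies — Country A: {M}; Country B: {III}.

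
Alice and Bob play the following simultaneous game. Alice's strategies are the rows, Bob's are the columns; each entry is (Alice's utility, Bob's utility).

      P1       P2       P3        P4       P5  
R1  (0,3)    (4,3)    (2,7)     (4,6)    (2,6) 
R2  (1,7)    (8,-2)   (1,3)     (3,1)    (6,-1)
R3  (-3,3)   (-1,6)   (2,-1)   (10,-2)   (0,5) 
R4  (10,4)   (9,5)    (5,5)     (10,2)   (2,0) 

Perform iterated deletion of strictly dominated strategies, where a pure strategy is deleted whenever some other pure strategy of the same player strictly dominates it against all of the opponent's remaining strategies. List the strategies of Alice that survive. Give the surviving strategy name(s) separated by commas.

R4

Column P4 is eliminated: P3 beats it against every remaining row (R1: 7>6, R2: 3>1, R3: -1>-2, R4: 5>2).
For Alice, R4 strictly dominates R3 on the remaining columns (P1: 10>-3, P2: 9>-1, P3: 5>2, P5: 2>0); eliminate R3.
Column P5 is eliminated: P3 beats it against every remaining row (R1: 7>6, R2: 3>-1, R4: 5>0).
Alice's strategy R1 is strictly dominated by R4 (P1: 10>0, P2: 9>4, P3: 5>2) and is removed.
For Alice, R4 strictly dominates R2 on the remaining columns (P1: 10>1, P2: 9>8, P3: 5>1); eliminate R2.
Bob's strategy P1 is strictly dominated by P2 (R4: 5>4) and is removed.
Among the remaining strategies, none is strictly dominated by another pure strategy of the same player, so the elimination stops.
Surviving strategies — Alice: {R4}; Bob: {P2, P3}.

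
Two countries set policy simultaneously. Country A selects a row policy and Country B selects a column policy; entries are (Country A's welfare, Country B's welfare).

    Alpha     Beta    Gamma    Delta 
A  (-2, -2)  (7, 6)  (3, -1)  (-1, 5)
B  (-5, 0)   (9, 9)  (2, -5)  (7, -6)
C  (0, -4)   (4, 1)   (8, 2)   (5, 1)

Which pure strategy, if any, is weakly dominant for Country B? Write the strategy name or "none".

none

Alpha fails to dominate Beta at A (-2<6).
Beta fails to dominate Gamma at C (1<2).
Gamma fails to dominate Alpha at B (-5<0).
Delta fails to dominate Alpha at B (-6<0).
No single strategy dominates all the others.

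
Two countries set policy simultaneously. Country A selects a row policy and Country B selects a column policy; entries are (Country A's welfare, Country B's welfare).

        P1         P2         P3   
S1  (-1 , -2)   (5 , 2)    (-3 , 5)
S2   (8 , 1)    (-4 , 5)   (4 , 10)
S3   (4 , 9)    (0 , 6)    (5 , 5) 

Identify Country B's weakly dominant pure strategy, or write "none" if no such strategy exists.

none

P1 fails to dominate P2 at S1 (-2<2).
P2 fails to dominate P1 at S3 (6<9).
P3 fails to dominate P1 at S3 (5<9).
No single strategy dominates all the others.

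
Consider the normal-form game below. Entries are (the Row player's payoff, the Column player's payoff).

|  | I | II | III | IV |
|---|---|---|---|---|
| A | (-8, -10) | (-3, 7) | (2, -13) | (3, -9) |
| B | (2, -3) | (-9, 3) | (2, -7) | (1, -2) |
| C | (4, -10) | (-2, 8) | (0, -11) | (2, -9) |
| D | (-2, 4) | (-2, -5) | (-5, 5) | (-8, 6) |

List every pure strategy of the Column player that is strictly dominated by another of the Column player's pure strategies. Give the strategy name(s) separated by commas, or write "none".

I is strictly dominated by IV (A: -9>-10, B: -2>-3, C: -9>-10, D: 6>4).
II: no other strategy beats it everywhere (I at A (7>-10); III at A (7>-13); IV at A (7>-9)).
IV strictly dominates III — A: -9>-13, B: -2>-7, C: -9>-11, D: 6>5.
IV is not dominated — it holds its own against I at A (-9>-10); II at D (6>-5); III at A (-9>-13).

I, III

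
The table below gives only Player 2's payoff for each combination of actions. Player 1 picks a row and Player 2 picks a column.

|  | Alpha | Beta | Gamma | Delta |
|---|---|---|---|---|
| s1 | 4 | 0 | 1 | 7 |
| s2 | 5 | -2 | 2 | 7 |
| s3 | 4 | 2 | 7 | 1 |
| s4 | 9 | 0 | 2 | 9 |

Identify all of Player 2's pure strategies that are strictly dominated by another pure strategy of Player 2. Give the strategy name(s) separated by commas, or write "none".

Beta

Alpha: no other strategy beats it everywhere (Beta at s1 (4>0); Gamma at s1 (4>1); Delta at s3 (4>1)).
Beta is strictly dominated by Alpha (s1: 4>0, s2: 5>-2, s3: 4>2, s4: 9>0).
Nothing dominates Gamma: Alpha at s3 (7>4); Beta at s1 (1>0); Delta at s3 (7>1).
Delta is not dominated — it holds its own against Alpha at s1 (7>4); Beta at s1 (7>0); Gamma at s1 (7>1).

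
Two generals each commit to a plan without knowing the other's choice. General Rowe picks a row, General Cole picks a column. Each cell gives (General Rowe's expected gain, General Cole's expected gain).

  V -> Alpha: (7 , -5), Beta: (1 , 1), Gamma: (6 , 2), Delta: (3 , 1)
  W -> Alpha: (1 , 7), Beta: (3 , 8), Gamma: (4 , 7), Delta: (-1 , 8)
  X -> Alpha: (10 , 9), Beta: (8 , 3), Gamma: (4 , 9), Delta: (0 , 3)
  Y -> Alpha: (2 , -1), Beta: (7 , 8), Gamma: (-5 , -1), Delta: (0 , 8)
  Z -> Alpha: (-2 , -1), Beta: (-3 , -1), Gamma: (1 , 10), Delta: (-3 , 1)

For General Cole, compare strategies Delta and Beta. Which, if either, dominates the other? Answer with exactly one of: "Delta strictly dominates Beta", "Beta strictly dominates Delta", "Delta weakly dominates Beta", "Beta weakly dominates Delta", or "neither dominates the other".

Delta weakly dominates Beta

Compare Delta to Beta across each choice by General Rowe: V: 1=1, W: 8=8, X: 3=3, Y: 8=8, Z: 1>-1.
Delta is at least as good everywhere and strictly better somewhere (tied only at V, W, X, Y), so Delta weakly but not strictly dominates Beta.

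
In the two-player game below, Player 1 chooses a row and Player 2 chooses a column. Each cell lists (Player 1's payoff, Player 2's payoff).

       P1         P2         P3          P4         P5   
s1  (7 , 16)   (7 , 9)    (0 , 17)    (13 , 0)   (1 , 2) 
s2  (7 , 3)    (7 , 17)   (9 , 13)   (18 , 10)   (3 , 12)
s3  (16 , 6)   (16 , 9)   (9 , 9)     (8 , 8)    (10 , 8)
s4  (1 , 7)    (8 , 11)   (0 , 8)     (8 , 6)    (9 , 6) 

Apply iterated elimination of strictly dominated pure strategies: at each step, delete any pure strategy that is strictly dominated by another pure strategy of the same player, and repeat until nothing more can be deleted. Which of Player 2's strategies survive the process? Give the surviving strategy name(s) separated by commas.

P2, P3

Column P1 is eliminated: P3 beats it against every remaining row (s1: 17>16, s2: 13>3, s3: 9>6, s4: 8>7).
For Player 2, P2 strictly dominates P4 on the remaining rows (s1: 9>0, s2: 17>10, s3: 9>8, s4: 11>6); eliminate P4.
For Player 1, s3 strictly dominates s1 on the remaining columns (P2: 16>7, P3: 9>0, P5: 10>1); eliminate s1.
Row s4 is eliminated: s3 beats it against every remaining column (P2: 16>8, P3: 9>0, P5: 10>9).
Player 2's strategy P5 is strictly dominated by P2 (s2: 17>12, s3: 9>8) and is removed.
Among the remaining strategies, none is strictly dominated by another pure strategy of the same player, so the elimination stops.
Surviving strategies — Player 1: {s2, s3}; Player 2: {P2, P3}.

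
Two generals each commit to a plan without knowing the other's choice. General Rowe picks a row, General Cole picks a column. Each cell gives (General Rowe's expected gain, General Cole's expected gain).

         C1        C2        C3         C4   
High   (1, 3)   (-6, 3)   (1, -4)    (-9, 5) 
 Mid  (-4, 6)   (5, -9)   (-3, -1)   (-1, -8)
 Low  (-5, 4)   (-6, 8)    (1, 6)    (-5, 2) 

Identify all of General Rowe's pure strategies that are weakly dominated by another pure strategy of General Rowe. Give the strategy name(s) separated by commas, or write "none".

Nothing dominates High: Mid at C1 (1>-4); Low at C1 (1>-5).
Mid is not dominated — it holds its own against High at C2 (5>-6); Low at C1 (-4>-5).
Low: no other strategy beats it everywhere (High at C4 (-5>-9); Mid at C3 (1>-3)).

none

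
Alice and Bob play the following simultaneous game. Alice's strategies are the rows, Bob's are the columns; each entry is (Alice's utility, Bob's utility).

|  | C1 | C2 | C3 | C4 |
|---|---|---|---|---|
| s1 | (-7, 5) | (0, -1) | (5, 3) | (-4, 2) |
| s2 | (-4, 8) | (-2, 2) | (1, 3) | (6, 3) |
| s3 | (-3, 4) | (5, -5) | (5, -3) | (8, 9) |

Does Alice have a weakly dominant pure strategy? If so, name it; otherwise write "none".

s3 vs s1: C1: -3>-7, C2: 5>0, C3: 5=5, C4: 8>-4.
s3 vs s2: C1: -3>-4, C2: 5>-2, C3: 5>1, C4: 8>6.
s3 is at least as good as every other strategy against every opponent action, so it is weakly dominant.

s3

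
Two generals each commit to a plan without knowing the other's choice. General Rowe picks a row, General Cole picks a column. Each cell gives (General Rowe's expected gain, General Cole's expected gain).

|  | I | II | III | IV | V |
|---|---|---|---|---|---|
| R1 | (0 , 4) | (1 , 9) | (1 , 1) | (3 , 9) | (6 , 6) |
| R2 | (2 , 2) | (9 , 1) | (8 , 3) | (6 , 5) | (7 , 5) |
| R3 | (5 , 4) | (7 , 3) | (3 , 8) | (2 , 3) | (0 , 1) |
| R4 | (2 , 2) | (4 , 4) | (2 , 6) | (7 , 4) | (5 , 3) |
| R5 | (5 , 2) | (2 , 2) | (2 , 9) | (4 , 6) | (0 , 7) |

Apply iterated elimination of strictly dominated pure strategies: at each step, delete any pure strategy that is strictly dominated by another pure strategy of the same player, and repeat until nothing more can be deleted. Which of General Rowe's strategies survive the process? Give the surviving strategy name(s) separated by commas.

General Rowe's strategy R1 is strictly dominated by R2 (I: 2>0, II: 9>1, III: 8>1, IV: 6>3, V: 7>6) and is removed.
For General Cole, III strictly dominates I on the remaining rows (R2: 3>2, R3: 8>4, R4: 6>2, R5: 9>2); eliminate I.
For General Rowe, R2 strictly dominates R3 on the remaining columns (II: 9>7, III: 8>3, IV: 6>2, V: 7>0); eliminate R3.
For General Rowe, R2 strictly dominates R5 on the remaining columns (II: 9>2, III: 8>2, IV: 6>4, V: 7>0); eliminate R5.
For General Cole, III strictly dominates II on the remaining rows (R2: 3>1, R4: 6>4); eliminate II.
Among the remaining strategies, none is strictly dominated by another pure strategy of the same player, so the elimination stops.
Surviving strategies — General Rowe: {R2, R4}; General Cole: {III, IV, V}.

R2, R4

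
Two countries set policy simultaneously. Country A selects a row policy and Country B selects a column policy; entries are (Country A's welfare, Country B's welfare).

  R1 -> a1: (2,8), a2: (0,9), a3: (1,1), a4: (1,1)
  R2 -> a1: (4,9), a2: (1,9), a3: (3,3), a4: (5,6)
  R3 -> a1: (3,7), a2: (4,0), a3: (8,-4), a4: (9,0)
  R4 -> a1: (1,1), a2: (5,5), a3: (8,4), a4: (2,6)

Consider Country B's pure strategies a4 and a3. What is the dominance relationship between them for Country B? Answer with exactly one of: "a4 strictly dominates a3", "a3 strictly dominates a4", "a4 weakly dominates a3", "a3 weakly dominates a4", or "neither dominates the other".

a4 weakly dominates a3

Compare a4 to a3 across each choice by Country A: R1: 1=1, R2: 6>3, R3: 0>-4, R4: 6>4.
a4 is at least as good everywhere and strictly better somewhere (tied only at R1), so a4 weakly but not strictly dominates a3.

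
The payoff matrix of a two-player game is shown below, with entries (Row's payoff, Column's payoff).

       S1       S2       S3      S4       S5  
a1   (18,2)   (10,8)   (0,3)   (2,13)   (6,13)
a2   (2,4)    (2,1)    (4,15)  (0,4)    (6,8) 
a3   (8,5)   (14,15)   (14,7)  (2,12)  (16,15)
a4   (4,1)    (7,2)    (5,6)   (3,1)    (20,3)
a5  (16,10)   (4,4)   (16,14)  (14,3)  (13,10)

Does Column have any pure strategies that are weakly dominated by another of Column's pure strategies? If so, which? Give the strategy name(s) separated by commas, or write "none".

S1, S2, S4

S1 is weakly dominated by S3 (a1: 3>2, a2: 15>4, a3: 7>5, a4: 6>1, a5: 14>10).
S2 is weakly dominated by S5 (a1: 13>8, a2: 8>1, a3: 15=15, a4: 3>2, a5: 10>4).
Nothing dominates S3: S1 at a1 (3>2); S2 at a2 (15>1); S4 at a2 (15>4); S5 at a2 (15>8).
S5 weakly dominates S4 — a1: 13=13, a2: 8>4, a3: 15>12, a4: 3>1, a5: 10>3.
S5: no other strategy beats it everywhere (S1 at a1 (13>2); S2 at a1 (13>8); S3 at a1 (13>3); S4 at a2 (8>4)).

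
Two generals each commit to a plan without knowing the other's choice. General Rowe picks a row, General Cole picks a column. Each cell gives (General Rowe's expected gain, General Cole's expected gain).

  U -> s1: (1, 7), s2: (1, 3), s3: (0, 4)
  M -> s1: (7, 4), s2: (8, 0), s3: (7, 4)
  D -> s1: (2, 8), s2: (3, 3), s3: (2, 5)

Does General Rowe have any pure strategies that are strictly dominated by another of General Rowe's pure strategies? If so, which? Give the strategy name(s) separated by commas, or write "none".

U is strictly dominated by M (s1: 7>1, s2: 8>1, s3: 7>0).
Nothing dominates M: U at s1 (7>1); D at s1 (7>2).
D: dominated, since M does at least as well everywhere (s1: 7>2, s2: 8>3, s3: 7>2).

U, D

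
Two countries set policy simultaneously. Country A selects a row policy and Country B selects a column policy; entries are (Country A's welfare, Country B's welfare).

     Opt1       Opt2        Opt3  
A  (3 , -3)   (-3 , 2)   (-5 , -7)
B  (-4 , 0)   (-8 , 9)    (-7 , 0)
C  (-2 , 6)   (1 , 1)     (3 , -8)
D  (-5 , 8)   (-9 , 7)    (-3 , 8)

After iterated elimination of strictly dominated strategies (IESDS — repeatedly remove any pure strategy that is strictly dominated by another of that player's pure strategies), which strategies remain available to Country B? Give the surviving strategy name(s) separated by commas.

Country A's strategy B is strictly dominated by A (Opt1: 3>-4, Opt2: -3>-8, Opt3: -5>-7) and is removed.
Row D is eliminated: C beats it against every remaining column (Opt1: -2>-5, Opt2: 1>-9, Opt3: 3>-3).
Column Opt3 is eliminated: Opt1 beats it against every remaining row (A: -3>-7, C: 6>-8).
Among the remaining strategies, none is strictly dominated by another pure strategy of the same player, so the elimination stops.
Surviving strategies — Country A: {A, C}; Country B: {Opt1, Opt2}.

Opt1, Opt2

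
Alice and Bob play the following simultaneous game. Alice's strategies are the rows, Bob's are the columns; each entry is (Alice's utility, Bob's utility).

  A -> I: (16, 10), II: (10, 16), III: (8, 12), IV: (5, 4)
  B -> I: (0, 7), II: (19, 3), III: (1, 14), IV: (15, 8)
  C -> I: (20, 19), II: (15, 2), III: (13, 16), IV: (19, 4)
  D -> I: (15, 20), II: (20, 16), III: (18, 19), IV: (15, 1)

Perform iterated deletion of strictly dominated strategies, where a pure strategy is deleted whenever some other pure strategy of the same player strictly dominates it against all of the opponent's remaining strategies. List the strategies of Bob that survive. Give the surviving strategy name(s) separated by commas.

I

Row A is eliminated: C beats it against every remaining column (I: 20>16, II: 15>10, III: 13>8, IV: 19>5).
Bob's strategy II is strictly dominated by I (B: 7>3, C: 19>2, D: 20>16) and is removed.
Alice's strategy B is strictly dominated by C (I: 20>0, III: 13>1, IV: 19>15) and is removed.
For Bob, I strictly dominates III on the remaining rows (C: 19>16, D: 20>19); eliminate III.
Alice's strategy D is strictly dominated by C (I: 20>15, IV: 19>15) and is removed.
Bob's strategy IV is strictly dominated by I (C: 19>4) and is removed.
Among the remaining strategies, none is strictly dominated by another pure strategy of the same player, so the elimination stops.
Surviving strategies — Alice: {C}; Bob: {I}.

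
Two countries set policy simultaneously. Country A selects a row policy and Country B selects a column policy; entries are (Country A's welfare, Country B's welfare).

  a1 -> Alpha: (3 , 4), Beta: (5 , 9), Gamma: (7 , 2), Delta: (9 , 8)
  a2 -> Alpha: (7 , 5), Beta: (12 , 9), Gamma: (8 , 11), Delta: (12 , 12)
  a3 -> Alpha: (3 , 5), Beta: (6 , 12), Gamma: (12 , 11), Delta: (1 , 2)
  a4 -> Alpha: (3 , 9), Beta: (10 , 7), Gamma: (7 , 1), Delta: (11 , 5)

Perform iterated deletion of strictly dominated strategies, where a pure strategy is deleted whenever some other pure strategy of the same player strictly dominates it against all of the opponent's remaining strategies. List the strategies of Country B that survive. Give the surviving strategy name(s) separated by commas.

Row a1 is eliminated: a2 beats it against every remaining column (Alpha: 7>3, Beta: 12>5, Gamma: 8>7, Delta: 12>9).
Country A's strategy a4 is strictly dominated by a2 (Alpha: 7>3, Beta: 12>10, Gamma: 8>7, Delta: 12>11) and is removed.
Country B's strategy Alpha is strictly dominated by Beta (a2: 9>5, a3: 12>5) and is removed.
Among the remaining strategies, none is strictly dominated by another pure strategy of the same player, so the elimination stops.
Surviving strategies — Country A: {a2, a3}; Country B: {Beta, Gamma, Delta}.

Beta, Gamma, Delta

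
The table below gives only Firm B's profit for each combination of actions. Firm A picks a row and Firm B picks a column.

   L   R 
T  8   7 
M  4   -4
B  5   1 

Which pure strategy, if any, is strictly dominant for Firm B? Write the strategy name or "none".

L vs R: T: 8>7, M: 4>-4, B: 5>1.
L strictly beats every other strategy against every opponent action, so it is strictly dominant.

L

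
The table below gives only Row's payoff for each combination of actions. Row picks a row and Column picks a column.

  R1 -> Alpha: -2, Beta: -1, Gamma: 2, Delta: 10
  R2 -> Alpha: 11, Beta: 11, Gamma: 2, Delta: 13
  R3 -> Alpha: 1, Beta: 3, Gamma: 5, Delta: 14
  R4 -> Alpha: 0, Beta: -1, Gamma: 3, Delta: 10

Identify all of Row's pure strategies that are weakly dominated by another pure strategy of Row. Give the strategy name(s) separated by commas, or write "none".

R1: dominated, since R2 does at least as well everywhere (Alpha: 11>-2, Beta: 11>-1, Gamma: 2=2, Delta: 13>10).
R2 is not dominated — it holds its own against R1 at Alpha (11>-2); R3 at Alpha (11>1); R4 at Alpha (11>0).
R3: no other strategy beats it everywhere (R1 at Alpha (1>-2); R2 at Gamma (5>2); R4 at Alpha (1>0)).
R4: dominated, since R3 does at least as well everywhere (Alpha: 1>0, Beta: 3>-1, Gamma: 5>3, Delta: 14>10).

R1, R4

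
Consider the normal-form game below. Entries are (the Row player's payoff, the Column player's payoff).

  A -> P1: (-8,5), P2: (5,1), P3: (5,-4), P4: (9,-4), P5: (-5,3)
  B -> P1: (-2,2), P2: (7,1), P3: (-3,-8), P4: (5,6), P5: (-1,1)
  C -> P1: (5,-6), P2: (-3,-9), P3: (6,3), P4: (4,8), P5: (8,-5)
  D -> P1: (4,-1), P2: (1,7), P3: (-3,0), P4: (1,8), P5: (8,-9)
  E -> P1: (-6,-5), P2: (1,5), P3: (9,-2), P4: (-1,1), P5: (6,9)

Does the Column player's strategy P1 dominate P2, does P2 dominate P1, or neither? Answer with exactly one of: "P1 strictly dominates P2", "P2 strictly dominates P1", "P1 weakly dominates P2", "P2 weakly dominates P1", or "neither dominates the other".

P1's payoffs vs P2's, by the Row player's action — A: 5>1, B: 2>1, C: -6>-9, D: -1<7, E: -5<5.
P1 does better at A, B, C but worse at D, E; neither strategy dominates the other.

neither dominates the other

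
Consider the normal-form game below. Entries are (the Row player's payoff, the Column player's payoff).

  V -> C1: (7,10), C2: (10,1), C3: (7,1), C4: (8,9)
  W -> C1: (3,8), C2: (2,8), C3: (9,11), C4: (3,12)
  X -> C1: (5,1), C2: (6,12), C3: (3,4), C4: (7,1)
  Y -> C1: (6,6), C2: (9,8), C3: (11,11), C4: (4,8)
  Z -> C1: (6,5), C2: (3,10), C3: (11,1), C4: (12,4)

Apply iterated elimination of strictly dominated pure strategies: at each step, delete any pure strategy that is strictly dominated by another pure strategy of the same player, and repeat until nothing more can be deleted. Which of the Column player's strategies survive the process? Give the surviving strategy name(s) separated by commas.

C1, C2, C3, C4

The Row player's strategy W is strictly dominated by Y (C1: 6>3, C2: 9>2, C3: 11>9, C4: 4>3) and is removed.
For the Row player, V strictly dominates X on the remaining columns (C1: 7>5, C2: 10>6, C3: 7>3, C4: 8>7); eliminate X.
Among the remaining strategies, none is strictly dominated by another pure strategy of the same player, so the elimination stops.
Surviving strategies — the Row player: {V, Y, Z}; the Column player: {C1, C2, C3, C4}.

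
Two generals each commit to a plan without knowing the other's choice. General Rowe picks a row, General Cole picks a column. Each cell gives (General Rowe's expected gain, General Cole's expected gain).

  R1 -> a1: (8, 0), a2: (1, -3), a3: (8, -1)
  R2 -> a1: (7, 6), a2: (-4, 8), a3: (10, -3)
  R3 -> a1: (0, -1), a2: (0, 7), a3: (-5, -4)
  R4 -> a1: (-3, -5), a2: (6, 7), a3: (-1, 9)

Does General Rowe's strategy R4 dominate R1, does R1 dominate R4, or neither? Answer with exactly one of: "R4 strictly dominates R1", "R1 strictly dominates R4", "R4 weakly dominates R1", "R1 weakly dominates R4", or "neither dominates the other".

neither dominates the other

R4's payoffs vs R1's, by General Cole's action — a1: -3<8, a2: 6>1, a3: -1<8.
R4 does better at a2 but worse at a1, a3; neither strategy dominates the other.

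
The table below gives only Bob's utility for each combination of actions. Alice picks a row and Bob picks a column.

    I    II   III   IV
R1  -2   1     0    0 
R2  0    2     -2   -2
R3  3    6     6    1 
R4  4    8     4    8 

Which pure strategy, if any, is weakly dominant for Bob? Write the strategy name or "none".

II

II vs I: R1: 1>-2, R2: 2>0, R3: 6>3, R4: 8>4.
II vs III: R1: 1>0, R2: 2>-2, R3: 6=6, R4: 8>4.
II vs IV: R1: 1>0, R2: 2>-2, R3: 6>1, R4: 8=8.
II is at least as good as every other strategy against every opponent action, so it is weakly dominant.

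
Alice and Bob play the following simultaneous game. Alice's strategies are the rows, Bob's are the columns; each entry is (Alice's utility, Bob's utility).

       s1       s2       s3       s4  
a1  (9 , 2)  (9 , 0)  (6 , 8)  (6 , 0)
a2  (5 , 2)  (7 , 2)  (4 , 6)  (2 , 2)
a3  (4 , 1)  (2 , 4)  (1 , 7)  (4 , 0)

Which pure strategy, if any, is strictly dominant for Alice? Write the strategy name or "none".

a1

a1 vs a2: s1: 9>5, s2: 9>7, s3: 6>4, s4: 6>2.
a1 vs a3: s1: 9>4, s2: 9>2, s3: 6>1, s4: 6>4.
a1 strictly beats every other strategy against every opponent action, so it is strictly dominant.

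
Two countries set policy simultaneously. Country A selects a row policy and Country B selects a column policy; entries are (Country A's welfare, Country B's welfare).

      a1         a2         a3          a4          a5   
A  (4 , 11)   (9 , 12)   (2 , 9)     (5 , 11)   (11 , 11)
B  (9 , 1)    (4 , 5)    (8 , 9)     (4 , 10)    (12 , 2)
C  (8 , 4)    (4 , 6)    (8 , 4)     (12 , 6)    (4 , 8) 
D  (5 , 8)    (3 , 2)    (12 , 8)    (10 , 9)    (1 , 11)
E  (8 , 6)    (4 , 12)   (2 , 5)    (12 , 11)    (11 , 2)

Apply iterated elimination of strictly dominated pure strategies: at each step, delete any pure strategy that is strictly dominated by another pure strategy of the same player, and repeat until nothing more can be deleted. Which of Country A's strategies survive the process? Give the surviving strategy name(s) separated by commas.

Country B's strategy a3 is strictly dominated by a4 (A: 11>9, B: 10>9, C: 6>4, D: 9>8, E: 11>5) and is removed.
Row D is eliminated: C beats it against every remaining column (a1: 8>5, a2: 4>3, a4: 12>10, a5: 4>1).
Country B's strategy a1 is strictly dominated by a2 (A: 12>11, B: 5>1, C: 6>4, E: 12>6) and is removed.
Among the remaining strategies, none is strictly dominated by another pure strategy of the same player, so the elimination stops.
Surviving strategies — Country A: {A, B, C, E}; Country B: {a2, a4, a5}.

A, B, C, E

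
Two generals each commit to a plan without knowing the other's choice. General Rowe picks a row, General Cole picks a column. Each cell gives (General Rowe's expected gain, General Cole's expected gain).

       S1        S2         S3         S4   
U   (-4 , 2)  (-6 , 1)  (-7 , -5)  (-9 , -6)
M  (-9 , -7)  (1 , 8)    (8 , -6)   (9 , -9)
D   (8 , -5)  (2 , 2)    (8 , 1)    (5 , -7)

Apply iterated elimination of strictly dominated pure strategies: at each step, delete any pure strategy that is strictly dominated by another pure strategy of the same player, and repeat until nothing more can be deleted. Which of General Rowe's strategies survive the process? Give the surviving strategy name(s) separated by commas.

D

General Rowe's strategy U is strictly dominated by D (S1: 8>-4, S2: 2>-6, S3: 8>-7, S4: 5>-9) and is removed.
For General Cole, S2 strictly dominates S1 on the remaining rows (M: 8>-7, D: 2>-5); eliminate S1.
Column S3 is eliminated: S2 beats it against every remaining row (M: 8>-6, D: 2>1).
Column S4 is eliminated: S2 beats it against every remaining row (M: 8>-9, D: 2>-7).
General Rowe's strategy M is strictly dominated by D (S2: 2>1) and is removed.
Among the remaining strategies, none is strictly dominated by another pure strategy of the same player, so the elimination stops.
Surviving strategies — General Rowe: {D}; General Cole: {S2}.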